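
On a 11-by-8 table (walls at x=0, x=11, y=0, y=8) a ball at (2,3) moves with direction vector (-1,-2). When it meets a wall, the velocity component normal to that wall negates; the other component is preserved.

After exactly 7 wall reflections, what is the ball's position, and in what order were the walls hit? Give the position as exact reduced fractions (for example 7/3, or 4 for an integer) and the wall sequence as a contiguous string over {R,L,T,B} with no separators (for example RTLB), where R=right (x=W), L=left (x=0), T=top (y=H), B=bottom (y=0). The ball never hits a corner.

Final position: (13/2,0)
Wall sequence: BLTBRTB

1. t=3/2 → B at (1/2,0); v=(-1,2)
2. t=1/2 → L at (0,1); v=(1,2)
3. t=7/2 → T at (7/2,8); v=(1,-2)
4. t=4 → B at (15/2,0); v=(1,2)
5. t=7/2 → R at (11,7); v=(-1,2)
6. t=1/2 → T at (21/2,8); v=(-1,-2)
7. t=4 → B at (13/2,0); v=(-1,2)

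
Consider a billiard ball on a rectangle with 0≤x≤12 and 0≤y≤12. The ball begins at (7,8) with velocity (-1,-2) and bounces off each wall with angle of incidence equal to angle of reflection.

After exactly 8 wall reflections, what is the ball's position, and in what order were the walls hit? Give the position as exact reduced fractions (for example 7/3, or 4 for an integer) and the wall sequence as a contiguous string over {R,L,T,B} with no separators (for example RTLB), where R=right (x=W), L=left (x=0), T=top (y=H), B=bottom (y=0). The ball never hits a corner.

Final position: (0,6)
Wall sequence: BLTBRTBL

1. t=4 → B at (3,0); v=(-1,2)
2. t=3 → L at (0,6); v=(1,2)
3. t=3 → T at (3,12); v=(1,-2)
4. t=6 → B at (9,0); v=(1,2)
5. t=3 → R at (12,6); v=(-1,2)
6. t=3 → T at (9,12); v=(-1,-2)
7. t=6 → B at (3,0); v=(-1,2)
8. t=3 → L at (0,6); v=(1,2)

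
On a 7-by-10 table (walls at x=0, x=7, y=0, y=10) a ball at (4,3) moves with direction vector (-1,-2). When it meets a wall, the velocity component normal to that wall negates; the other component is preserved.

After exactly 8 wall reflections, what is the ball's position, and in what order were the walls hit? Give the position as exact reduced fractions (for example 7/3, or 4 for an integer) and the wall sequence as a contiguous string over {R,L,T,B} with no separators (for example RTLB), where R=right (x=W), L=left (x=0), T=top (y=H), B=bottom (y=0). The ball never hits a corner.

1. t=3/2 → B at (5/2,0); v=(-1,2)
2. t=5/2 → L at (0,5); v=(1,2)
3. t=5/2 → T at (5/2,10); v=(1,-2)
4. t=9/2 → R at (7,1); v=(-1,-2)
5. t=1/2 → B at (13/2,0); v=(-1,2)
6. t=5 → T at (3/2,10); v=(-1,-2)
7. t=3/2 → L at (0,7); v=(1,-2)
8. t=7/2 → B at (7/2,0); v=(1,2)

Final position: (7/2,0)
Wall sequence: BLTRBTLB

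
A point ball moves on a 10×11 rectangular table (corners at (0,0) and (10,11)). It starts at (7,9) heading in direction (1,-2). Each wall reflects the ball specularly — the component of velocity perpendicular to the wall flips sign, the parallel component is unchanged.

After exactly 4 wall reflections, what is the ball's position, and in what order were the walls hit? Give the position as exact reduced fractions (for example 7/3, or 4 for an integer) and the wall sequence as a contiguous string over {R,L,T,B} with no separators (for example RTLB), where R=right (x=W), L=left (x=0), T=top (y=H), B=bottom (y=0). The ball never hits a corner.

Final position: (0,5)
Wall sequence: RBTL

1. t=3 → R at (10,3); v=(-1,-2)
2. t=3/2 → B at (17/2,0); v=(-1,2)
3. t=11/2 → T at (3,11); v=(-1,-2)
4. t=3 → L at (0,5); v=(1,-2)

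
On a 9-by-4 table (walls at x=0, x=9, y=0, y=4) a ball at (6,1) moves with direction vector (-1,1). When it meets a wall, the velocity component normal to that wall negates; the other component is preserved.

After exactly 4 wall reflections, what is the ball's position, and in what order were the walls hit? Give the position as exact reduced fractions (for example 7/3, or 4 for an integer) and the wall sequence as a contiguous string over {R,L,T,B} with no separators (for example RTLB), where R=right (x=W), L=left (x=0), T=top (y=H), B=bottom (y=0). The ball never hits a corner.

1. t=3 → T at (3,4); v=(-1,-1)
2. t=3 → L at (0,1); v=(1,-1)
3. t=1 → B at (1,0); v=(1,1)
4. t=4 → T at (5,4); v=(1,-1)

Final position: (5,4)
Wall sequence: TLBT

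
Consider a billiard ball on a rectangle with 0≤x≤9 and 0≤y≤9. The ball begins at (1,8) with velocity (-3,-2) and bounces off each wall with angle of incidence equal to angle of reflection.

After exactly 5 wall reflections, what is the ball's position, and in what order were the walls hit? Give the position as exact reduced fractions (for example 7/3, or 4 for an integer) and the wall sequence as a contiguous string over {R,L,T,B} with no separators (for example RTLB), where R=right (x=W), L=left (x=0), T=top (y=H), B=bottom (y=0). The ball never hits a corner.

Final position: (13/2,9)
Wall sequence: LRBLT

1. t=1/3 → L at (0,22/3); v=(3,-2)
2. t=3 → R at (9,4/3); v=(-3,-2)
3. t=2/3 → B at (7,0); v=(-3,2)
4. t=7/3 → L at (0,14/3); v=(3,2)
5. t=13/6 → T at (13/2,9); v=(3,-2)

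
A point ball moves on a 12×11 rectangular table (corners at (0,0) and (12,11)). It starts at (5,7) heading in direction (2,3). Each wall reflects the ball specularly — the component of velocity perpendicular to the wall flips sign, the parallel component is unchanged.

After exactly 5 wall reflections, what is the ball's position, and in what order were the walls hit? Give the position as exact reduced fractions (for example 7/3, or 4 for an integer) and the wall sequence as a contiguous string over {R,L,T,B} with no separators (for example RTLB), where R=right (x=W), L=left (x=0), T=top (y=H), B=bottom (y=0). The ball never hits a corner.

1. t=4/3 → T at (23/3,11); v=(2,-3)
2. t=13/6 → R at (12,9/2); v=(-2,-3)
3. t=3/2 → B at (9,0); v=(-2,3)
4. t=11/3 → T at (5/3,11); v=(-2,-3)
5. t=5/6 → L at (0,17/2); v=(2,-3)

Final position: (0,17/2)
Wall sequence: TRBTL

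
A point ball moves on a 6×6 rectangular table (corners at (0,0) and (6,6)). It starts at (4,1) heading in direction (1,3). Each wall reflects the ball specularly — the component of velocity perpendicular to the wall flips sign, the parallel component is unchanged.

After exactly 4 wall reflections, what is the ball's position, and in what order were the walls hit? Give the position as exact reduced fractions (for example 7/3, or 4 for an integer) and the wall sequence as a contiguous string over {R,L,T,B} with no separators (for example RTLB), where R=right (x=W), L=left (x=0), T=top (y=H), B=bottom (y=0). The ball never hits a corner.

Final position: (7/3,6)
Wall sequence: TRBT

1. t=5/3 → T at (17/3,6); v=(1,-3)
2. t=1/3 → R at (6,5); v=(-1,-3)
3. t=5/3 → B at (13/3,0); v=(-1,3)
4. t=2 → T at (7/3,6); v=(-1,-3)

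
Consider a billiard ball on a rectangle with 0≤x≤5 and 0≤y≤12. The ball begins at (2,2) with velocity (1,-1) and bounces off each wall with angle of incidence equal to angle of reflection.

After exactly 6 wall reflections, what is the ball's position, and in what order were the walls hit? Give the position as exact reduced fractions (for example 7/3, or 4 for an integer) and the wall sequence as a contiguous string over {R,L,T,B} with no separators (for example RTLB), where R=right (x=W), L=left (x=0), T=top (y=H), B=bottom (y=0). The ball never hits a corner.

1. t=2 → B at (4,0); v=(1,1)
2. t=1 → R at (5,1); v=(-1,1)
3. t=5 → L at (0,6); v=(1,1)
4. t=5 → R at (5,11); v=(-1,1)
5. t=1 → T at (4,12); v=(-1,-1)
6. t=4 → L at (0,8); v=(1,-1)

Final position: (0,8)
Wall sequence: BRLRTL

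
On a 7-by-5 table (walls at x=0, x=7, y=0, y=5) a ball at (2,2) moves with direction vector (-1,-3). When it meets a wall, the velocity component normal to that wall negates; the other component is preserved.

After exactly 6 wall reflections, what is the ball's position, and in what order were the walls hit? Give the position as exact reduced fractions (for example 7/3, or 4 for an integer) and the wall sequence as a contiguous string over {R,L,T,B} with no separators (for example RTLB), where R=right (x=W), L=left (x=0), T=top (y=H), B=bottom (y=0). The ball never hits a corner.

Final position: (16/3,0)
Wall sequence: BLTBTB

1. t=2/3 → B at (4/3,0); v=(-1,3)
2. t=4/3 → L at (0,4); v=(1,3)
3. t=1/3 → T at (1/3,5); v=(1,-3)
4. t=5/3 → B at (2,0); v=(1,3)
5. t=5/3 → T at (11/3,5); v=(1,-3)
6. t=5/3 → B at (16/3,0); v=(1,3)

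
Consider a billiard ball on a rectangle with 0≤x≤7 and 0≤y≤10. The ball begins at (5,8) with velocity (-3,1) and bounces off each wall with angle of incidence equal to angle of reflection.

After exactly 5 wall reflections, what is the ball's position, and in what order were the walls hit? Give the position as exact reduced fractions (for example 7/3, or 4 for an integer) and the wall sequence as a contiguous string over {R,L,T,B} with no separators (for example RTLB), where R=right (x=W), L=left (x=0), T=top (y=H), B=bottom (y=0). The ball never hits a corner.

1. t=5/3 → L at (0,29/3); v=(3,1)
2. t=1/3 → T at (1,10); v=(3,-1)
3. t=2 → R at (7,8); v=(-3,-1)
4. t=7/3 → L at (0,17/3); v=(3,-1)
5. t=7/3 → R at (7,10/3); v=(-3,-1)

Final position: (7,10/3)
Wall sequence: LTRLR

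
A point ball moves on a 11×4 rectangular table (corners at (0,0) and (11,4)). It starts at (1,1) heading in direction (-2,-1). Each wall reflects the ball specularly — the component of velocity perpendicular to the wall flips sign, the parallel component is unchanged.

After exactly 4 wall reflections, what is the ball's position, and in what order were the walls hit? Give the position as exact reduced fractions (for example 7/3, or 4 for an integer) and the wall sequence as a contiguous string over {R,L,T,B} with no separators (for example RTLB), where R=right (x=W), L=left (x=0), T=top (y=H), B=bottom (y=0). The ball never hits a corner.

Final position: (11,3)
Wall sequence: LBTR

1. t=1/2 → L at (0,1/2); v=(2,-1)
2. t=1/2 → B at (1,0); v=(2,1)
3. t=4 → T at (9,4); v=(2,-1)
4. t=1 → R at (11,3); v=(-2,-1)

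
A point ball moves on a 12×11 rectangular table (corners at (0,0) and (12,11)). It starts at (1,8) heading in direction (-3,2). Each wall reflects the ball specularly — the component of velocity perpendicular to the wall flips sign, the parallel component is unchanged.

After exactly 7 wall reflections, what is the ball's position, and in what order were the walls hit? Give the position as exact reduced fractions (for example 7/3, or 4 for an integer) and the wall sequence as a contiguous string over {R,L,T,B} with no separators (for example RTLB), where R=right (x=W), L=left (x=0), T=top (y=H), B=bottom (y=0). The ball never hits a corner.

Final position: (23/2,11)
Wall sequence: LTRBLRT

1. t=1/3 → L at (0,26/3); v=(3,2)
2. t=7/6 → T at (7/2,11); v=(3,-2)
3. t=17/6 → R at (12,16/3); v=(-3,-2)
4. t=8/3 → B at (4,0); v=(-3,2)
5. t=4/3 → L at (0,8/3); v=(3,2)
6. t=4 → R at (12,32/3); v=(-3,2)
7. t=1/6 → T at (23/2,11); v=(-3,-2)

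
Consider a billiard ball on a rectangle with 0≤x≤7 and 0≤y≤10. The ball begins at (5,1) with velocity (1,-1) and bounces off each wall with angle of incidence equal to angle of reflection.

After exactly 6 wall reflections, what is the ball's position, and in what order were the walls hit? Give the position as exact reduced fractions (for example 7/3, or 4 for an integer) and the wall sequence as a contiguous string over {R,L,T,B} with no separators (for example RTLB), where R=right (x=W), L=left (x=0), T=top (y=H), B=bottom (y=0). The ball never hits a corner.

Final position: (2,0)
Wall sequence: BRLTRB

1. t=1 → B at (6,0); v=(1,1)
2. t=1 → R at (7,1); v=(-1,1)
3. t=7 → L at (0,8); v=(1,1)
4. t=2 → T at (2,10); v=(1,-1)
5. t=5 → R at (7,5); v=(-1,-1)
6. t=5 → B at (2,0); v=(-1,1)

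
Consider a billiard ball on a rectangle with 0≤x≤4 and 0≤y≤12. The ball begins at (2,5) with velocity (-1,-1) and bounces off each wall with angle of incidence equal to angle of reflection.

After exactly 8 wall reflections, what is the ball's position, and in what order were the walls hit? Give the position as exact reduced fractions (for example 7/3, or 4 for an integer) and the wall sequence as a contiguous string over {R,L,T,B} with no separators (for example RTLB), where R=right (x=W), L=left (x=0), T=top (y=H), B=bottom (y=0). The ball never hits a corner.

Final position: (4,7)
Wall sequence: LBRLRTLR

1. t=2 → L at (0,3); v=(1,-1)
2. t=3 → B at (3,0); v=(1,1)
3. t=1 → R at (4,1); v=(-1,1)
4. t=4 → L at (0,5); v=(1,1)
5. t=4 → R at (4,9); v=(-1,1)
6. t=3 → T at (1,12); v=(-1,-1)
7. t=1 → L at (0,11); v=(1,-1)
8. t=4 → R at (4,7); v=(-1,-1)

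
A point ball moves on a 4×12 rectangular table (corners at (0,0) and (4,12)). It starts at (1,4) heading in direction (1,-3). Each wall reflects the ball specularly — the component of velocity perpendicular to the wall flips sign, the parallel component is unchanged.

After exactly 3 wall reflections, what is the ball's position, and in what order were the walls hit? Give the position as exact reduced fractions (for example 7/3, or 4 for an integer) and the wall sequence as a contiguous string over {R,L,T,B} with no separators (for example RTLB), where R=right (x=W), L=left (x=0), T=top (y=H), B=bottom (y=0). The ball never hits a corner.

1. t=4/3 → B at (7/3,0); v=(1,3)
2. t=5/3 → R at (4,5); v=(-1,3)
3. t=7/3 → T at (5/3,12); v=(-1,-3)

Final position: (5/3,12)
Wall sequence: BRT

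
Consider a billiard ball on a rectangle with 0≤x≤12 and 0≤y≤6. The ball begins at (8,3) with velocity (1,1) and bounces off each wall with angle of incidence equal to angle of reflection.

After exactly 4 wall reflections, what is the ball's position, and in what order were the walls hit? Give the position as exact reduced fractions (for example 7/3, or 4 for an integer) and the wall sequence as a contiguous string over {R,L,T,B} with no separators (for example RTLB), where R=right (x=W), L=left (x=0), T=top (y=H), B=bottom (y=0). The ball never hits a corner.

1. t=3 → T at (11,6); v=(1,-1)
2. t=1 → R at (12,5); v=(-1,-1)
3. t=5 → B at (7,0); v=(-1,1)
4. t=6 → T at (1,6); v=(-1,-1)

Final position: (1,6)
Wall sequence: TRBT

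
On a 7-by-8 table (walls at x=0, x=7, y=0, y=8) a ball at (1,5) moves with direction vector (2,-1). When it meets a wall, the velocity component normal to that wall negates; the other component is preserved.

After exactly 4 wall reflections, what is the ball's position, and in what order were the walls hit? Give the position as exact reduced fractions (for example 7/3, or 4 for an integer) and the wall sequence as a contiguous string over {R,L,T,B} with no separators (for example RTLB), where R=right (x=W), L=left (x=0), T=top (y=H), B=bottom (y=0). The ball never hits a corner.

Final position: (7,5)
Wall sequence: RBLR

1. t=3 → R at (7,2); v=(-2,-1)
2. t=2 → B at (3,0); v=(-2,1)
3. t=3/2 → L at (0,3/2); v=(2,1)
4. t=7/2 → R at (7,5); v=(-2,1)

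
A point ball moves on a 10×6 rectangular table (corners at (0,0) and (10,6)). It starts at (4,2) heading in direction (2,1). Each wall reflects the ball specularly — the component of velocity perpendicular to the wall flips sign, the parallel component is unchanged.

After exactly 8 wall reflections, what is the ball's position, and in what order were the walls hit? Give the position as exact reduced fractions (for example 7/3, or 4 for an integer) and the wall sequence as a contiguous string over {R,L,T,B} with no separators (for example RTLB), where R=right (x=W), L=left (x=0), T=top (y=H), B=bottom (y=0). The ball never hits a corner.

Final position: (8,0)
Wall sequence: RTLBRTLB

1. t=3 → R at (10,5); v=(-2,1)
2. t=1 → T at (8,6); v=(-2,-1)
3. t=4 → L at (0,2); v=(2,-1)
4. t=2 → B at (4,0); v=(2,1)
5. t=3 → R at (10,3); v=(-2,1)
6. t=3 → T at (4,6); v=(-2,-1)
7. t=2 → L at (0,4); v=(2,-1)
8. t=4 → B at (8,0); v=(2,1)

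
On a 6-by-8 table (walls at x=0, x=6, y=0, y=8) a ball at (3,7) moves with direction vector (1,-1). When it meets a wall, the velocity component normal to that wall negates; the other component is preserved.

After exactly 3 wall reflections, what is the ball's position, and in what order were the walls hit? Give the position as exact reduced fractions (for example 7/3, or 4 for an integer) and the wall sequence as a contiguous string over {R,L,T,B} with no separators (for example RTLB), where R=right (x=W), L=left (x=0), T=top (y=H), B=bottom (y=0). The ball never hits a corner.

Final position: (0,2)
Wall sequence: RBL

1. t=3 → R at (6,4); v=(-1,-1)
2. t=4 → B at (2,0); v=(-1,1)
3. t=2 → L at (0,2); v=(1,1)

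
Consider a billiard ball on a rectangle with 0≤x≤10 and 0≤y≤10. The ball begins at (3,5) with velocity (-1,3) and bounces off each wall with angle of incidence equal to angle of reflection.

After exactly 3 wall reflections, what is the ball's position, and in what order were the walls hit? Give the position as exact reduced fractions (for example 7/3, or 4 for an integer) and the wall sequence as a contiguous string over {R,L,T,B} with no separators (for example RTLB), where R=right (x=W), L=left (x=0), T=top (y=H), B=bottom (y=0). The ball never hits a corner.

Final position: (2,0)
Wall sequence: TLB

1. t=5/3 → T at (4/3,10); v=(-1,-3)
2. t=4/3 → L at (0,6); v=(1,-3)
3. t=2 → B at (2,0); v=(1,3)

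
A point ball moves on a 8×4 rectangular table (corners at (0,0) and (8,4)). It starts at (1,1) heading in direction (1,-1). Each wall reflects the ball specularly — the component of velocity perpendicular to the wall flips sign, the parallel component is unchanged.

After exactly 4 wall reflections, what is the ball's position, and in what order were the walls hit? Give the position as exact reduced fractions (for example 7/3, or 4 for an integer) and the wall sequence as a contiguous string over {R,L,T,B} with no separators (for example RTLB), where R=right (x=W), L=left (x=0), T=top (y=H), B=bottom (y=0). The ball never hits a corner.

Final position: (6,0)
Wall sequence: BTRB

1. t=1 → B at (2,0); v=(1,1)
2. t=4 → T at (6,4); v=(1,-1)
3. t=2 → R at (8,2); v=(-1,-1)
4. t=2 → B at (6,0); v=(-1,1)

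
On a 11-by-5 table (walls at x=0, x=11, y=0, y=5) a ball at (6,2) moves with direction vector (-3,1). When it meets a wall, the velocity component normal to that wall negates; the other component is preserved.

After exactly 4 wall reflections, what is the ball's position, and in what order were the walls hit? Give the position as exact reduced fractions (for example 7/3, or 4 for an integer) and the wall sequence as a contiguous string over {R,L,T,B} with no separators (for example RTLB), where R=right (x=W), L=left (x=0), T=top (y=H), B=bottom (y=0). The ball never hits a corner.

1. t=2 → L at (0,4); v=(3,1)
2. t=1 → T at (3,5); v=(3,-1)
3. t=8/3 → R at (11,7/3); v=(-3,-1)
4. t=7/3 → B at (4,0); v=(-3,1)

Final position: (4,0)
Wall sequence: LTRB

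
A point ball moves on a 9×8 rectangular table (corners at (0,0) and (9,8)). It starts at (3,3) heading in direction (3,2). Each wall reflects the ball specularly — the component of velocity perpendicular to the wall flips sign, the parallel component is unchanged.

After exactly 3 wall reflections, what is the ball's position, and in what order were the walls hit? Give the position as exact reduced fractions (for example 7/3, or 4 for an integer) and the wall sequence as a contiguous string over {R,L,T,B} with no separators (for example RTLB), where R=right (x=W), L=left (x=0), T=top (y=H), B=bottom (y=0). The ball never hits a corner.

Final position: (0,3)
Wall sequence: RTL

1. t=2 → R at (9,7); v=(-3,2)
2. t=1/2 → T at (15/2,8); v=(-3,-2)
3. t=5/2 → L at (0,3); v=(3,-2)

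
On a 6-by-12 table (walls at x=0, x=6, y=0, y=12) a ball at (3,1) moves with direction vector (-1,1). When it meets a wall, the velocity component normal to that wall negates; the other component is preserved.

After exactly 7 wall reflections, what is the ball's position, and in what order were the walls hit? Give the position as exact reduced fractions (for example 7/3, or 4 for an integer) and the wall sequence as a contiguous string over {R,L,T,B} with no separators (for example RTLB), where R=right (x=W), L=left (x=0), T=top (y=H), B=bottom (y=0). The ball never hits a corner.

Final position: (0,4)
Wall sequence: LRTLRBL

1. t=3 → L at (0,4); v=(1,1)
2. t=6 → R at (6,10); v=(-1,1)
3. t=2 → T at (4,12); v=(-1,-1)
4. t=4 → L at (0,8); v=(1,-1)
5. t=6 → R at (6,2); v=(-1,-1)
6. t=2 → B at (4,0); v=(-1,1)
7. t=4 → L at (0,4); v=(1,1)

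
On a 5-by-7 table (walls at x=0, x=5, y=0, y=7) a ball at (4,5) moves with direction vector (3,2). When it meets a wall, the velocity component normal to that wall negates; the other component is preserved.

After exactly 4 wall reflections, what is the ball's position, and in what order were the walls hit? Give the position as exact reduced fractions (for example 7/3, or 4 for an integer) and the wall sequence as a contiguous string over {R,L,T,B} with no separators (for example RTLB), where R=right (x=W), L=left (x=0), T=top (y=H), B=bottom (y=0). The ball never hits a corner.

Final position: (5,5/3)
Wall sequence: RTLR

1. t=1/3 → R at (5,17/3); v=(-3,2)
2. t=2/3 → T at (3,7); v=(-3,-2)
3. t=1 → L at (0,5); v=(3,-2)
4. t=5/3 → R at (5,5/3); v=(-3,-2)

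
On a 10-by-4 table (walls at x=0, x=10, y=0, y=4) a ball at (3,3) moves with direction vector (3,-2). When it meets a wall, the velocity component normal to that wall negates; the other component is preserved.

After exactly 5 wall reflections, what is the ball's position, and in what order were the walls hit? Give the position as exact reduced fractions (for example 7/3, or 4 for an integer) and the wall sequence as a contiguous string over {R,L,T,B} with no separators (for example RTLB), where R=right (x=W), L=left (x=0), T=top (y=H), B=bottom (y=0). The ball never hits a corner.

Final position: (0,1/3)
Wall sequence: BRTBL

1. t=3/2 → B at (15/2,0); v=(3,2)
2. t=5/6 → R at (10,5/3); v=(-3,2)
3. t=7/6 → T at (13/2,4); v=(-3,-2)
4. t=2 → B at (1/2,0); v=(-3,2)
5. t=1/6 → L at (0,1/3); v=(3,2)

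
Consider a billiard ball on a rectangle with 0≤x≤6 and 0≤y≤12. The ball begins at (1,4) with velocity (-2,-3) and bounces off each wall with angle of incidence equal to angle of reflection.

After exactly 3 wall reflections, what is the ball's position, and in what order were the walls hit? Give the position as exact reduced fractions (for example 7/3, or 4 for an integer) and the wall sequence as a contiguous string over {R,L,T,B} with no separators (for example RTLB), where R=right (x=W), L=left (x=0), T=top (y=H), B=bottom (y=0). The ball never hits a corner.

1. t=1/2 → L at (0,5/2); v=(2,-3)
2. t=5/6 → B at (5/3,0); v=(2,3)
3. t=13/6 → R at (6,13/2); v=(-2,3)

Final position: (6,13/2)
Wall sequence: LBR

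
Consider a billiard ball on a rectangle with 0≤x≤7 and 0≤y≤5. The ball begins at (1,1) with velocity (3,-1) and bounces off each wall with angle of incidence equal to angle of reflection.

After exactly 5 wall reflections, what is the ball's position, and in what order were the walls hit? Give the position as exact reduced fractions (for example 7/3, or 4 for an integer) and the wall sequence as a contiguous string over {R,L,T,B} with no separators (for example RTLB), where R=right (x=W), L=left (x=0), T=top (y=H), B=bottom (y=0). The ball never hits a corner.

Final position: (7,13/3)
Wall sequence: BRLTR

1. t=1 → B at (4,0); v=(3,1)
2. t=1 → R at (7,1); v=(-3,1)
3. t=7/3 → L at (0,10/3); v=(3,1)
4. t=5/3 → T at (5,5); v=(3,-1)
5. t=2/3 → R at (7,13/3); v=(-3,-1)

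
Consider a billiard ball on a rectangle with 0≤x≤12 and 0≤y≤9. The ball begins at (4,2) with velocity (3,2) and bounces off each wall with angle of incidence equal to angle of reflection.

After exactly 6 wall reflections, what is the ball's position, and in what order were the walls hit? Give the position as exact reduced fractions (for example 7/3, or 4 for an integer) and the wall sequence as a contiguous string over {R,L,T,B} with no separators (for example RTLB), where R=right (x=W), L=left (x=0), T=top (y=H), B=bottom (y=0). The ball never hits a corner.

Final position: (13/2,9)
Wall sequence: RTLBRT

1. t=8/3 → R at (12,22/3); v=(-3,2)
2. t=5/6 → T at (19/2,9); v=(-3,-2)
3. t=19/6 → L at (0,8/3); v=(3,-2)
4. t=4/3 → B at (4,0); v=(3,2)
5. t=8/3 → R at (12,16/3); v=(-3,2)
6. t=11/6 → T at (13/2,9); v=(-3,-2)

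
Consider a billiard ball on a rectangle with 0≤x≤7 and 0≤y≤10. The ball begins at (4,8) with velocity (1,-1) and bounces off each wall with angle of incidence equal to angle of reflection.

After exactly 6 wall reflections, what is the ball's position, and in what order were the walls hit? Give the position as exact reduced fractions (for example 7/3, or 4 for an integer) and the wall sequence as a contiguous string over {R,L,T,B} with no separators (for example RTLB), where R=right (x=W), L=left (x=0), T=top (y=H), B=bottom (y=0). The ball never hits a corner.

Final position: (0,4)
Wall sequence: RBLRTL

1. t=3 → R at (7,5); v=(-1,-1)
2. t=5 → B at (2,0); v=(-1,1)
3. t=2 → L at (0,2); v=(1,1)
4. t=7 → R at (7,9); v=(-1,1)
5. t=1 → T at (6,10); v=(-1,-1)
6. t=6 → L at (0,4); v=(1,-1)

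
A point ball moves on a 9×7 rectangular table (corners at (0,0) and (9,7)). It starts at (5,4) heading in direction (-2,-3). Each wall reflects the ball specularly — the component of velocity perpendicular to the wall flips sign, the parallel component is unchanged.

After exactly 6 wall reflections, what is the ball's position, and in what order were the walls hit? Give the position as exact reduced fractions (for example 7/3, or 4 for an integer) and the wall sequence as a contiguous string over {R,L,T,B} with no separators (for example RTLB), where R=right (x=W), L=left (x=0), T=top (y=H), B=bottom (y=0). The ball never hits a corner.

1. t=4/3 → B at (7/3,0); v=(-2,3)
2. t=7/6 → L at (0,7/2); v=(2,3)
3. t=7/6 → T at (7/3,7); v=(2,-3)
4. t=7/3 → B at (7,0); v=(2,3)
5. t=1 → R at (9,3); v=(-2,3)
6. t=4/3 → T at (19/3,7); v=(-2,-3)

Final position: (19/3,7)
Wall sequence: BLTBRT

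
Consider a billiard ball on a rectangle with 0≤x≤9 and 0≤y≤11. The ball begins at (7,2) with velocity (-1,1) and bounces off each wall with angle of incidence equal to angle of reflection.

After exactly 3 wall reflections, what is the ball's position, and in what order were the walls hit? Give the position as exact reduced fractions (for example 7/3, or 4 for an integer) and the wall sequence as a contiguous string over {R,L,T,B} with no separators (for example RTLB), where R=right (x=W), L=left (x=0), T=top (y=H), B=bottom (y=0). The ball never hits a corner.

Final position: (9,4)
Wall sequence: LTR

1. t=7 → L at (0,9); v=(1,1)
2. t=2 → T at (2,11); v=(1,-1)
3. t=7 → R at (9,4); v=(-1,-1)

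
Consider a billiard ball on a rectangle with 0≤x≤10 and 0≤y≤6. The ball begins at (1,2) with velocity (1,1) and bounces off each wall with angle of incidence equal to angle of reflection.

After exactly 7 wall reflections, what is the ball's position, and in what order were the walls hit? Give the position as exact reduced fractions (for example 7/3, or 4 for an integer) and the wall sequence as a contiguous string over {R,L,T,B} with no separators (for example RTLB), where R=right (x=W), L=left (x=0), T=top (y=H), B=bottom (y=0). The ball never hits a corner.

Final position: (9,6)
Wall sequence: TRBTLBT

1. t=4 → T at (5,6); v=(1,-1)
2. t=5 → R at (10,1); v=(-1,-1)
3. t=1 → B at (9,0); v=(-1,1)
4. t=6 → T at (3,6); v=(-1,-1)
5. t=3 → L at (0,3); v=(1,-1)
6. t=3 → B at (3,0); v=(1,1)
7. t=6 → T at (9,6); v=(1,-1)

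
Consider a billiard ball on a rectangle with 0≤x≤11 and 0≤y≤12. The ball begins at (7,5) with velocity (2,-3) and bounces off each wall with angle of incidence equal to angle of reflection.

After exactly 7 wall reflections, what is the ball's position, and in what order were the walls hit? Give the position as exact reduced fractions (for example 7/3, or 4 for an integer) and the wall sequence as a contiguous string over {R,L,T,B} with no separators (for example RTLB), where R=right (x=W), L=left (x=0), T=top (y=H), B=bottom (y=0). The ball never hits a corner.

1. t=5/3 → B at (31/3,0); v=(2,3)
2. t=1/3 → R at (11,1); v=(-2,3)
3. t=11/3 → T at (11/3,12); v=(-2,-3)
4. t=11/6 → L at (0,13/2); v=(2,-3)
5. t=13/6 → B at (13/3,0); v=(2,3)
6. t=10/3 → R at (11,10); v=(-2,3)
7. t=2/3 → T at (29/3,12); v=(-2,-3)

Final position: (29/3,12)
Wall sequence: BRTLBRT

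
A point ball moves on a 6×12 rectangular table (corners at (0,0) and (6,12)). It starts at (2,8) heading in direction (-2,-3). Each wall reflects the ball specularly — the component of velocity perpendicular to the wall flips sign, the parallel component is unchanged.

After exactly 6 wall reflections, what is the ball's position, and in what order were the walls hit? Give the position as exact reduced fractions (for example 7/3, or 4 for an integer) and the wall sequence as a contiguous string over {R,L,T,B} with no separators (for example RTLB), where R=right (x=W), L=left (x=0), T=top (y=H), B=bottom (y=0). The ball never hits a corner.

1. t=1 → L at (0,5); v=(2,-3)
2. t=5/3 → B at (10/3,0); v=(2,3)
3. t=4/3 → R at (6,4); v=(-2,3)
4. t=8/3 → T at (2/3,12); v=(-2,-3)
5. t=1/3 → L at (0,11); v=(2,-3)
6. t=3 → R at (6,2); v=(-2,-3)

Final position: (6,2)
Wall sequence: LBRTLR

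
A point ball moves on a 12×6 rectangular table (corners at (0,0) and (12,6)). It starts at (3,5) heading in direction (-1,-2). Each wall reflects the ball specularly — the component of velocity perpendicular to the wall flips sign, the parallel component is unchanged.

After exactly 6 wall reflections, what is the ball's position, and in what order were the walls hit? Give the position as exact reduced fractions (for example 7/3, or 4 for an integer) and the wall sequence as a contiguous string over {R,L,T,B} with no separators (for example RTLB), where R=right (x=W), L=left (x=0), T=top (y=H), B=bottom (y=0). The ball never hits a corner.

Final position: (23/2,0)
Wall sequence: BLTBTB

1. t=5/2 → B at (1/2,0); v=(-1,2)
2. t=1/2 → L at (0,1); v=(1,2)
3. t=5/2 → T at (5/2,6); v=(1,-2)
4. t=3 → B at (11/2,0); v=(1,2)
5. t=3 → T at (17/2,6); v=(1,-2)
6. t=3 → B at (23/2,0); v=(1,2)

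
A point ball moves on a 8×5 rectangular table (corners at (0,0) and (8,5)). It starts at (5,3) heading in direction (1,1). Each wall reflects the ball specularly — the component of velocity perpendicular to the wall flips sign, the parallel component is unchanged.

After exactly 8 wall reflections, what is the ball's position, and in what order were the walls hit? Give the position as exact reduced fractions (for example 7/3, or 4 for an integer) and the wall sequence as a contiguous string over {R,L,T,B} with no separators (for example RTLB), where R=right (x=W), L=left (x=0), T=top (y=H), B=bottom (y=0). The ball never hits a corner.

1. t=2 → T at (7,5); v=(1,-1)
2. t=1 → R at (8,4); v=(-1,-1)
3. t=4 → B at (4,0); v=(-1,1)
4. t=4 → L at (0,4); v=(1,1)
5. t=1 → T at (1,5); v=(1,-1)
6. t=5 → B at (6,0); v=(1,1)
7. t=2 → R at (8,2); v=(-1,1)
8. t=3 → T at (5,5); v=(-1,-1)

Final position: (5,5)
Wall sequence: TRBLTBRT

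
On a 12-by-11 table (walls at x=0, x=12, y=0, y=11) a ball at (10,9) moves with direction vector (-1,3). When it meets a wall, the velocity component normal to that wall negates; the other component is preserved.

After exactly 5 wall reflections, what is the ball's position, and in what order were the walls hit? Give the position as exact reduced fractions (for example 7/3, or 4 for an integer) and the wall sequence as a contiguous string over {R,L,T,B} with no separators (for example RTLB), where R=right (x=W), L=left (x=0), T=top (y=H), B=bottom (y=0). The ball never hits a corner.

1. t=2/3 → T at (28/3,11); v=(-1,-3)
2. t=11/3 → B at (17/3,0); v=(-1,3)
3. t=11/3 → T at (2,11); v=(-1,-3)
4. t=2 → L at (0,5); v=(1,-3)
5. t=5/3 → B at (5/3,0); v=(1,3)

Final position: (5/3,0)
Wall sequence: TBTLB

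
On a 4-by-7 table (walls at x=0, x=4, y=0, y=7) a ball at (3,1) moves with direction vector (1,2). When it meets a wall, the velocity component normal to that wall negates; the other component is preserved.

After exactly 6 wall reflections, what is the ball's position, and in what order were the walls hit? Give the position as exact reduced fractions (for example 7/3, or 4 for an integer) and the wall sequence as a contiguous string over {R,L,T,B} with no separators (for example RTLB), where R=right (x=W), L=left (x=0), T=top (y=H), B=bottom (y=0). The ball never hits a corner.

Final position: (3,7)
Wall sequence: RTLBRT

1. t=1 → R at (4,3); v=(-1,2)
2. t=2 → T at (2,7); v=(-1,-2)
3. t=2 → L at (0,3); v=(1,-2)
4. t=3/2 → B at (3/2,0); v=(1,2)
5. t=5/2 → R at (4,5); v=(-1,2)
6. t=1 → T at (3,7); v=(-1,-2)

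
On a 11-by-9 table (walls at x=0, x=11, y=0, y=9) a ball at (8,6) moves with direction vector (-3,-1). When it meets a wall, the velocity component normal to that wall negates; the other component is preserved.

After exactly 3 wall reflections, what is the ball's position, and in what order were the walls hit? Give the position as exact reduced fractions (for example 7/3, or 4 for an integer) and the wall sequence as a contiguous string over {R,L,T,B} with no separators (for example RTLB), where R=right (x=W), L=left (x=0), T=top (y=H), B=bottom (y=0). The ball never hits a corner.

1. t=8/3 → L at (0,10/3); v=(3,-1)
2. t=10/3 → B at (10,0); v=(3,1)
3. t=1/3 → R at (11,1/3); v=(-3,1)

Final position: (11,1/3)
Wall sequence: LBR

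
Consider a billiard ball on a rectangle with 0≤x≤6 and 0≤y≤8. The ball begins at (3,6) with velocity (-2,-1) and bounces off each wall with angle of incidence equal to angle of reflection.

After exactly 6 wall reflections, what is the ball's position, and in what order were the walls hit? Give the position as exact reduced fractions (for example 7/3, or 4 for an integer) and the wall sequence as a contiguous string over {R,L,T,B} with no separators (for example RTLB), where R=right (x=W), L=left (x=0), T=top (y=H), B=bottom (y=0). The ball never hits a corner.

1. t=3/2 → L at (0,9/2); v=(2,-1)
2. t=3 → R at (6,3/2); v=(-2,-1)
3. t=3/2 → B at (3,0); v=(-2,1)
4. t=3/2 → L at (0,3/2); v=(2,1)
5. t=3 → R at (6,9/2); v=(-2,1)
6. t=3 → L at (0,15/2); v=(2,1)

Final position: (0,15/2)
Wall sequence: LRBLRL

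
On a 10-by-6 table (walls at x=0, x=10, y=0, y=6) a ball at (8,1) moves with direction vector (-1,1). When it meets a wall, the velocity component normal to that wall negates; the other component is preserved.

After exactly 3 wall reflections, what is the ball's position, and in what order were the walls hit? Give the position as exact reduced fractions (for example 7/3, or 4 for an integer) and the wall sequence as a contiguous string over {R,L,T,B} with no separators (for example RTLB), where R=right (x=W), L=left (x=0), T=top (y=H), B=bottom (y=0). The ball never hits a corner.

Final position: (3,0)
Wall sequence: TLB

1. t=5 → T at (3,6); v=(-1,-1)
2. t=3 → L at (0,3); v=(1,-1)
3. t=3 → B at (3,0); v=(1,1)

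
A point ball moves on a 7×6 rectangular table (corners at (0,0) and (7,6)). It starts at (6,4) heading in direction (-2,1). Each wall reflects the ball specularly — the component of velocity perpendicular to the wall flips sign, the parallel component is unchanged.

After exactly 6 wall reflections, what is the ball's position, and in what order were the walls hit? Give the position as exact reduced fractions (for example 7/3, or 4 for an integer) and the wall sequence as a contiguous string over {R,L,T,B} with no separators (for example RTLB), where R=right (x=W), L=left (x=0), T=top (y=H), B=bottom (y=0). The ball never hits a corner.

1. t=2 → T at (2,6); v=(-2,-1)
2. t=1 → L at (0,5); v=(2,-1)
3. t=7/2 → R at (7,3/2); v=(-2,-1)
4. t=3/2 → B at (4,0); v=(-2,1)
5. t=2 → L at (0,2); v=(2,1)
6. t=7/2 → R at (7,11/2); v=(-2,1)

Final position: (7,11/2)
Wall sequence: TLRBLR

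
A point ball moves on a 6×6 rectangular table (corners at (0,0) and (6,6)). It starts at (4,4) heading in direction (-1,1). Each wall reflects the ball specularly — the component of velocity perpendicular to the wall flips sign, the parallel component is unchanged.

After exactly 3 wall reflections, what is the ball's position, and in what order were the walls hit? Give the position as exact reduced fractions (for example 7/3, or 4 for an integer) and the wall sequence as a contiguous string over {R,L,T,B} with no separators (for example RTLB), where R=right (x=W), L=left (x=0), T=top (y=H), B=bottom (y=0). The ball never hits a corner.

1. t=2 → T at (2,6); v=(-1,-1)
2. t=2 → L at (0,4); v=(1,-1)
3. t=4 → B at (4,0); v=(1,1)

Final position: (4,0)
Wall sequence: TLB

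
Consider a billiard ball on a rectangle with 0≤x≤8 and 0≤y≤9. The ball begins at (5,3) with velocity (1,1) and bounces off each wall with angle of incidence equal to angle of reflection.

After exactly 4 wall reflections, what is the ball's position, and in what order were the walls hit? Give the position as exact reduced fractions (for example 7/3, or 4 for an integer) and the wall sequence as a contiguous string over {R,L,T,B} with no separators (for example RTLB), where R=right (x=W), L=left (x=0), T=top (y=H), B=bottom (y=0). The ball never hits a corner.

1. t=3 → R at (8,6); v=(-1,1)
2. t=3 → T at (5,9); v=(-1,-1)
3. t=5 → L at (0,4); v=(1,-1)
4. t=4 → B at (4,0); v=(1,1)

Final position: (4,0)
Wall sequence: RTLB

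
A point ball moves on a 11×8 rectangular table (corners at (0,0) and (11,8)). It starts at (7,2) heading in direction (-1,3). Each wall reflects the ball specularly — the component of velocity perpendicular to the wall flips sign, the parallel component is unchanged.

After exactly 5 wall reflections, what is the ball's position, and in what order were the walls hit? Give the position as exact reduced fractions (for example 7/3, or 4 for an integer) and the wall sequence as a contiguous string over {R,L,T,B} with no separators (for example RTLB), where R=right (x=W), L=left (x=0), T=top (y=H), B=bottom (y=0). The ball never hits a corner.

1. t=2 → T at (5,8); v=(-1,-3)
2. t=8/3 → B at (7/3,0); v=(-1,3)
3. t=7/3 → L at (0,7); v=(1,3)
4. t=1/3 → T at (1/3,8); v=(1,-3)
5. t=8/3 → B at (3,0); v=(1,3)

Final position: (3,0)
Wall sequence: TBLTB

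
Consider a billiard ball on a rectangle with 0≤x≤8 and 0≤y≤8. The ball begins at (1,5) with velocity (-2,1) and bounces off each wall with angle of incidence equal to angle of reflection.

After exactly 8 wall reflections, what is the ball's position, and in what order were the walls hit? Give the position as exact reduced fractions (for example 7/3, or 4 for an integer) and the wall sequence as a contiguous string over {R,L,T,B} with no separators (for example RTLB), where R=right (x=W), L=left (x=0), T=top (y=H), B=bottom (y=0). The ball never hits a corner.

1. t=1/2 → L at (0,11/2); v=(2,1)
2. t=5/2 → T at (5,8); v=(2,-1)
3. t=3/2 → R at (8,13/2); v=(-2,-1)
4. t=4 → L at (0,5/2); v=(2,-1)
5. t=5/2 → B at (5,0); v=(2,1)
6. t=3/2 → R at (8,3/2); v=(-2,1)
7. t=4 → L at (0,11/2); v=(2,1)
8. t=5/2 → T at (5,8); v=(2,-1)

Final position: (5,8)
Wall sequence: LTRLBRLT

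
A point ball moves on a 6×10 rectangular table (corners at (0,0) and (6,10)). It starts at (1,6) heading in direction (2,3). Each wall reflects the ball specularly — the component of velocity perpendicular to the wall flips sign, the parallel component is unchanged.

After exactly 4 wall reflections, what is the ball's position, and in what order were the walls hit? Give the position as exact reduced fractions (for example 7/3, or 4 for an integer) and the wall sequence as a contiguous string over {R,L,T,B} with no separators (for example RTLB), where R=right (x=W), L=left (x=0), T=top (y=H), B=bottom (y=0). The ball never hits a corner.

Final position: (0,5/2)
Wall sequence: TRBL

1. t=4/3 → T at (11/3,10); v=(2,-3)
2. t=7/6 → R at (6,13/2); v=(-2,-3)
3. t=13/6 → B at (5/3,0); v=(-2,3)
4. t=5/6 → L at (0,5/2); v=(2,3)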